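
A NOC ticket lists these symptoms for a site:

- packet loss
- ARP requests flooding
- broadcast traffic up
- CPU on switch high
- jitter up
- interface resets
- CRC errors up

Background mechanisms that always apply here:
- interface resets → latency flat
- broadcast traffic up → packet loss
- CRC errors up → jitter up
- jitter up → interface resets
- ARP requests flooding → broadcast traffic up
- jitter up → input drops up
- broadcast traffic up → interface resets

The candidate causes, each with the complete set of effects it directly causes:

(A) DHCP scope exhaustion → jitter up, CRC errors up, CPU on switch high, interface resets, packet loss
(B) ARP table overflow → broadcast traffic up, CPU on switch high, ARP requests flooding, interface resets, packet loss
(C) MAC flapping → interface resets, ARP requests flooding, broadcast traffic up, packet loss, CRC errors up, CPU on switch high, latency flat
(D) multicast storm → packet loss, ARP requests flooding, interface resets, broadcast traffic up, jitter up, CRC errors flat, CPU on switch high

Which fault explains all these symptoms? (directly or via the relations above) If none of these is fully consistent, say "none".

C

Per-candidate check:
(A) DHCP scope exhaustion — packet loss yes; ARP requests flooding NO; broadcast traffic up NO; CPU on switch high yes; jitter up yes; interface resets yes; CRC errors up yes
(B) ARP table overflow — packet loss yes; ARP requests flooding yes; broadcast traffic up yes; CPU on switch high yes; jitter up NO; interface resets yes; CRC errors up NO
(C) MAC flapping — accounts for every observation (jitter up by CRC errors up → jitter up)
(D) multicast storm — packet loss yes; ARP requests flooding yes; broadcast traffic up yes; CPU on switch high yes; jitter up yes; interface resets yes; CRC errors up NO
(C) alone accounts for all the evidence.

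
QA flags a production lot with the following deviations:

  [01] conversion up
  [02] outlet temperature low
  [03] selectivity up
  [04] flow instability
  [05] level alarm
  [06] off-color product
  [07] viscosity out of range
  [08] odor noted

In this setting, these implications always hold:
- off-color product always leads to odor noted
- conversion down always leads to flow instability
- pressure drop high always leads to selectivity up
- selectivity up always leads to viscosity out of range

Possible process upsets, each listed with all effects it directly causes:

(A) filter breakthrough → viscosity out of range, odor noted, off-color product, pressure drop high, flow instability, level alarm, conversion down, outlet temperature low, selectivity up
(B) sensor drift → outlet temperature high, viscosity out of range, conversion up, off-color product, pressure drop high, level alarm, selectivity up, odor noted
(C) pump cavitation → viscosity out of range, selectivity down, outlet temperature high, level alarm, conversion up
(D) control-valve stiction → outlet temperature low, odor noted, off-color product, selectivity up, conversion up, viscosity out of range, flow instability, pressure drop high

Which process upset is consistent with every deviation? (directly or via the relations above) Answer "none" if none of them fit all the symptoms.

none

Checking each candidate against the observations:
(A) filter breakthrough — fails on conversion up (predicts conversion down, not conversion up)
(B) sensor drift — conversion up +; outlet temperature low -; selectivity up +; flow instability -; level alarm +; off-color product +; viscosity out of range +; odor noted +
(C) pump cavitation — fails on outlet temperature low, selectivity up, flow instability, off-color product, odor noted (predicts outlet temperature high, not outlet temperature low; predicts selectivity down, not selectivity up)
(D) control-valve stiction — does not account for level alarm
No candidate is consistent with all observations.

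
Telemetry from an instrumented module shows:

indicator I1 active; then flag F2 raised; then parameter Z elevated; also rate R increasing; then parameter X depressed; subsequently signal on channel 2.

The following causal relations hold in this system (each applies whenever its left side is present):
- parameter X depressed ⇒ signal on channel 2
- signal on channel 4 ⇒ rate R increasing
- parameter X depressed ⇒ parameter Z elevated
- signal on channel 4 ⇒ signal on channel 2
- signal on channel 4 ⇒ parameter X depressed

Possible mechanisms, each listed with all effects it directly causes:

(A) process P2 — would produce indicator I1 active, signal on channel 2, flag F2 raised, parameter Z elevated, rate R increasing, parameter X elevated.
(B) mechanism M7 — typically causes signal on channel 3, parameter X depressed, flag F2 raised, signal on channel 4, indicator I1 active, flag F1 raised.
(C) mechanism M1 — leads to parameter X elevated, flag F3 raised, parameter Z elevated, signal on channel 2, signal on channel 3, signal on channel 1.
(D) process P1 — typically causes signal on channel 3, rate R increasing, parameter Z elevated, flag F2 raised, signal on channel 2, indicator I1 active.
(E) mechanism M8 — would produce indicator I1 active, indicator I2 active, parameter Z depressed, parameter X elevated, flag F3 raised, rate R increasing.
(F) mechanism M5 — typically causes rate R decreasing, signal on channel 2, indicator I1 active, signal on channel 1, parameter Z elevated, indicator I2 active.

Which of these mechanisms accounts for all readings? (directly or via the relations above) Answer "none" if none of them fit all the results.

B

Checking each candidate against the observations:
(A) process P2 — fails on parameter X depressed (predicts parameter X elevated, not parameter X depressed)
(B) mechanism M7 — indicator I1 active match; flag F2 raised match; parameter Z elevated match (through parameter X depressed → parameter Z elevated); rate R increasing match (through signal on channel 4 → rate R increasing); parameter X depressed match; signal on channel 2 match (through signal on channel 4 → signal on channel 2)
(C) mechanism M1 — indicator I1 active miss; flag F2 raised miss; parameter Z elevated match; rate R increasing miss; parameter X depressed miss; signal on channel 2 match
(D) process P1 — indicator I1 active match; flag F2 raised match; parameter Z elevated match; rate R increasing match; parameter X depressed miss; signal on channel 2 match
(E) mechanism M8 — indicator I1 active match; flag F2 raised miss; parameter Z elevated miss; rate R increasing match; parameter X depressed miss; signal on channel 2 miss
(F) mechanism M5 — fails on flag F2 raised, rate R increasing, parameter X depressed (predicts rate R decreasing, not rate R increasing)
(B) alone accounts for all the evidence.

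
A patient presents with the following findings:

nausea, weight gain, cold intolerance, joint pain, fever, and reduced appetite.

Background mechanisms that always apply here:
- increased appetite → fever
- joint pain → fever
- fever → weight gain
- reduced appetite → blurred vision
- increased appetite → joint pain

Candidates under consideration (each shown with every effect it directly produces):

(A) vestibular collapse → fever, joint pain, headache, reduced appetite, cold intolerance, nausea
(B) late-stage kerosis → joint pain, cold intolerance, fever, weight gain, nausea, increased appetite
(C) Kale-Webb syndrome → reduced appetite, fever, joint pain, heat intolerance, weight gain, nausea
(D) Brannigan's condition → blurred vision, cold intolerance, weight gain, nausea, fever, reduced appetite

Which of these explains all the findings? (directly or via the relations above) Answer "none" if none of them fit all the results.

Per-candidate check:
(A) vestibular collapse — accounts for every observation (weight gain through fever → weight gain)
(B) late-stage kerosis — fails on reduced appetite (predicts increased appetite, not reduced appetite)
(C) Kale-Webb syndrome — fails on cold intolerance (predicts heat intolerance, not cold intolerance)
(D) Brannigan's condition — nausea +; weight gain +; cold intolerance +; joint pain -; fever +; reduced appetite +
(A) alone accounts for all the evidence.

A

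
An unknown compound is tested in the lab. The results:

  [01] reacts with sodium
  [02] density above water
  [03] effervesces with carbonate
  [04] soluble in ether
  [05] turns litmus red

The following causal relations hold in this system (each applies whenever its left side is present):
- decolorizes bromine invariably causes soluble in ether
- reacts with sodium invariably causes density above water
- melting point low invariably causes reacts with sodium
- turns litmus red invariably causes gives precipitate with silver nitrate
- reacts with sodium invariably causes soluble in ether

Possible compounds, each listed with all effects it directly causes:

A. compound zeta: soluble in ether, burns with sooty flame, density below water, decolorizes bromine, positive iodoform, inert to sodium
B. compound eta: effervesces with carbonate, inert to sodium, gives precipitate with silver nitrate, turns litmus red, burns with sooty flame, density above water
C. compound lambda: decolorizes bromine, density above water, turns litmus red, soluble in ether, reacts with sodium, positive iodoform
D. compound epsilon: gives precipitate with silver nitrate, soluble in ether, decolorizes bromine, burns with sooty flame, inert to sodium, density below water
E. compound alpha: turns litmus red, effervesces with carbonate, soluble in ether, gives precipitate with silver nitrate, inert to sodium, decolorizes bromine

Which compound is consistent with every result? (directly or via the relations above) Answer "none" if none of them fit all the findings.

none

Testing each hypothesis:
(A) compound zeta — reacts with sodium NO; density above water NO; effervesces with carbonate NO; soluble in ether yes; turns litmus red NO
(B) compound eta — fails on reacts with sodium, soluble in ether (predicts inert to sodium, not reacts with sodium)
(C) compound lambda — does not account for effervesces with carbonate
(D) compound epsilon — reacts with sodium NO; density above water NO; effervesces with carbonate NO; soluble in ether yes; turns litmus red NO
(E) compound alpha — fails on reacts with sodium, density above water (predicts inert to sodium, not reacts with sodium)
No candidate is consistent with all observations.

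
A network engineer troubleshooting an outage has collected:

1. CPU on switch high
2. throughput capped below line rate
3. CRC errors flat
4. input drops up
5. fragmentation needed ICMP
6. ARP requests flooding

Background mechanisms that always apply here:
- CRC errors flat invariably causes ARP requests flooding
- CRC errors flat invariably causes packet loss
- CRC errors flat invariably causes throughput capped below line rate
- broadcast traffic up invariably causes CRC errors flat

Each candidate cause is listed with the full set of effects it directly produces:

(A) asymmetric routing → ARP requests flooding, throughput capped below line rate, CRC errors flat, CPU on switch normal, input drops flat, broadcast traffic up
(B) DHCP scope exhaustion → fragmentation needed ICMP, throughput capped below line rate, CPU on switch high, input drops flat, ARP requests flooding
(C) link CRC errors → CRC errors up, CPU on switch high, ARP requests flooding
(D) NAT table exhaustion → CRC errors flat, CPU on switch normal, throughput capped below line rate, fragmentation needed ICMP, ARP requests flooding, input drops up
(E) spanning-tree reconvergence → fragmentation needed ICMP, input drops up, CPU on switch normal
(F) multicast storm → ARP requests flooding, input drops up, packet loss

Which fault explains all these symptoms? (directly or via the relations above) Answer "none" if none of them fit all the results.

Checking each candidate against the observations:
(A) asymmetric routing — fails on CPU on switch high, input drops up, fragmentation needed ICMP (predicts CPU on switch normal, not CPU on switch high; predicts input drops flat, not input drops up)
(B) DHCP scope exhaustion — CPU on switch high yes; throughput capped below line rate yes; CRC errors flat NO; input drops up NO; fragmentation needed ICMP yes; ARP requests flooding yes
(C) link CRC errors — CPU on switch high yes; throughput capped below line rate NO; CRC errors flat NO; input drops up NO; fragmentation needed ICMP NO; ARP requests flooding yes
(D) NAT table exhaustion — fails on CPU on switch high (predicts CPU on switch normal, not CPU on switch high)
(E) spanning-tree reconvergence — fails on CPU on switch high, throughput capped below line rate, CRC errors flat, ARP requests flooding (predicts CPU on switch normal, not CPU on switch high)
(F) multicast storm — CPU on switch high NO; throughput capped below line rate NO; CRC errors flat NO; input drops up yes; fragmentation needed ICMP NO; ARP requests flooding yes
None of the listed candidates fits everything.

none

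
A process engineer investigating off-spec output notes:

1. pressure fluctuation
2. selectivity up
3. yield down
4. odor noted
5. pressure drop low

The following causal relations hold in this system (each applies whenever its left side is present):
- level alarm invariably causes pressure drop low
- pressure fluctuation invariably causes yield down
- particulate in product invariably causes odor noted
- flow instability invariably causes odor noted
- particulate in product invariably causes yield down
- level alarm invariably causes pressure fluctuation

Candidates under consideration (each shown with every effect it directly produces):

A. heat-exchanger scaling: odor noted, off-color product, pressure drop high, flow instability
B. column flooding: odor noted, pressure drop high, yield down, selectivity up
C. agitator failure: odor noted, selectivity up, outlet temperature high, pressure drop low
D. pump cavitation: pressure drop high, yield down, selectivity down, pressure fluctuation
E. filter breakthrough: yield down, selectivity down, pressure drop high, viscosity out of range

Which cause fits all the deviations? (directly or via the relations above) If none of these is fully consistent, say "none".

none

For each candidate, compare predicted effects to what was observed:
(A) heat-exchanger scaling — pressure fluctuation -; selectivity up -; yield down -; odor noted +; pressure drop low -
(B) column flooding — fails on pressure fluctuation, pressure drop low (predicts pressure drop high, not pressure drop low)
(C) agitator failure — does not account for pressure fluctuation, yield down
(D) pump cavitation — pressure fluctuation +; selectivity up -; yield down +; odor noted -; pressure drop low -
(E) filter breakthrough — pressure fluctuation -; selectivity up -; yield down +; odor noted -; pressure drop low -
No candidate is consistent with all observations.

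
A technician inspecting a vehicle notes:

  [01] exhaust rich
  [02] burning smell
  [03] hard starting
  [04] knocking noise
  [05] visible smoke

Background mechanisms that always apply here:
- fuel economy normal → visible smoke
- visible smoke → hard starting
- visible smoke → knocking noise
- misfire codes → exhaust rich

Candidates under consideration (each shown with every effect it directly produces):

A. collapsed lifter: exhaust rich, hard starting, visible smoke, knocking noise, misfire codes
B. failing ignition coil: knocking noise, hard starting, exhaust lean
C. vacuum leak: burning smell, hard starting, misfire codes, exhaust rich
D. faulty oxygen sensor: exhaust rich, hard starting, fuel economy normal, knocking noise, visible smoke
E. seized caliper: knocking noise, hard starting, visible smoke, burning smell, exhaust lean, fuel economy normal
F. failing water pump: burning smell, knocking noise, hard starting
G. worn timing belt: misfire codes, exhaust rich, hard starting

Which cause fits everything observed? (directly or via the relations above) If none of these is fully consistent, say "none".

For each candidate, compare predicted effects to what was observed:
(A) collapsed lifter — exhaust rich match; burning smell miss; hard starting match; knocking noise match; visible smoke match
(B) failing ignition coil — exhaust rich miss; burning smell miss; hard starting match; knocking noise match; visible smoke miss
(C) vacuum leak — exhaust rich match; burning smell match; hard starting match; knocking noise miss; visible smoke miss
(D) faulty oxygen sensor — does not account for burning smell
(E) seized caliper — exhaust rich miss; burning smell match; hard starting match; knocking noise match; visible smoke match
(F) failing water pump — exhaust rich miss; burning smell match; hard starting match; knocking noise match; visible smoke miss
(G) worn timing belt — exhaust rich match; burning smell miss; hard starting match; knocking noise miss; visible smoke miss
No candidate is consistent with all observations.

none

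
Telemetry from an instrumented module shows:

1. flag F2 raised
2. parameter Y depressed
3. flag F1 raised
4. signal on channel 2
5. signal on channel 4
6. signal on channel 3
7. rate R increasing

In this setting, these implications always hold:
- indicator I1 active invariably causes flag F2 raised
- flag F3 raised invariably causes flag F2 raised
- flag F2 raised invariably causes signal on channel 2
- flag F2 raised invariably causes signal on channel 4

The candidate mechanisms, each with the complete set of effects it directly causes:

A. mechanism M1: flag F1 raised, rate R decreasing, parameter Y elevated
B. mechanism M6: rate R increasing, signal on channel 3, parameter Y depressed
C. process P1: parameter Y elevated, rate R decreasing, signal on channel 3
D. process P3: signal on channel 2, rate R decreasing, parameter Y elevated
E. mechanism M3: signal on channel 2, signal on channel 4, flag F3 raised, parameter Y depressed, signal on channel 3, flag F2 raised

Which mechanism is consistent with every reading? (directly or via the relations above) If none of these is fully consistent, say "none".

Checking each candidate against the observations:
(A) mechanism M1 — flag F2 raised -; parameter Y depressed -; flag F1 raised +; signal on channel 2 -; signal on channel 4 -; signal on channel 3 -; rate R increasing -
(B) mechanism M6 — flag F2 raised -; parameter Y depressed +; flag F1 raised -; signal on channel 2 -; signal on channel 4 -; signal on channel 3 +; rate R increasing +
(C) process P1 — flag F2 raised -; parameter Y depressed -; flag F1 raised -; signal on channel 2 -; signal on channel 4 -; signal on channel 3 +; rate R increasing -
(D) process P3 — fails on flag F2 raised, parameter Y depressed, flag F1 raised, signal on channel 4, signal on channel 3, rate R increasing (predicts parameter Y elevated, not parameter Y depressed; predicts rate R decreasing, not rate R increasing)
(E) mechanism M3 — flag F2 raised +; parameter Y depressed +; flag F1 raised -; signal on channel 2 +; signal on channel 4 +; signal on channel 3 +; rate R increasing -
No candidate is consistent with all observations.

none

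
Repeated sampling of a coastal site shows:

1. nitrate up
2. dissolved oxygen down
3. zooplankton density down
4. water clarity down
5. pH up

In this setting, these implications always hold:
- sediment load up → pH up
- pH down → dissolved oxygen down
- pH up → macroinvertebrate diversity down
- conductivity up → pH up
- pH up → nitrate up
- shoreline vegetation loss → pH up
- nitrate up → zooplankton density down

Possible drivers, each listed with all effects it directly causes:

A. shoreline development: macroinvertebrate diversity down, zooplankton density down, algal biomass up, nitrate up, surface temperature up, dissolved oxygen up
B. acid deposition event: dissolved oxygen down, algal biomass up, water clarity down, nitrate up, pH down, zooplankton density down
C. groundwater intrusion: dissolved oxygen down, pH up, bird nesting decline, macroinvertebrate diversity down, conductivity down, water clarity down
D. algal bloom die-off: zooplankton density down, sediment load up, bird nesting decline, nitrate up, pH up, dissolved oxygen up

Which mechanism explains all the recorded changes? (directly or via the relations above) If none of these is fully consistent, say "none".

C

Checking each candidate against the observations:
(A) shoreline development — fails on dissolved oxygen down, water clarity down, pH up (predicts dissolved oxygen up, not dissolved oxygen down)
(B) acid deposition event — nitrate up +; dissolved oxygen down +; zooplankton density down +; water clarity down +; pH up -
(C) groundwater intrusion — nitrate up + (through pH up → nitrate up); dissolved oxygen down +; zooplankton density down + (through pH up → nitrate up → zooplankton density down); water clarity down +; pH up +
(D) algal bloom die-off — nitrate up +; dissolved oxygen down -; zooplankton density down +; water clarity down -; pH up +
Only (C) is consistent with every observation.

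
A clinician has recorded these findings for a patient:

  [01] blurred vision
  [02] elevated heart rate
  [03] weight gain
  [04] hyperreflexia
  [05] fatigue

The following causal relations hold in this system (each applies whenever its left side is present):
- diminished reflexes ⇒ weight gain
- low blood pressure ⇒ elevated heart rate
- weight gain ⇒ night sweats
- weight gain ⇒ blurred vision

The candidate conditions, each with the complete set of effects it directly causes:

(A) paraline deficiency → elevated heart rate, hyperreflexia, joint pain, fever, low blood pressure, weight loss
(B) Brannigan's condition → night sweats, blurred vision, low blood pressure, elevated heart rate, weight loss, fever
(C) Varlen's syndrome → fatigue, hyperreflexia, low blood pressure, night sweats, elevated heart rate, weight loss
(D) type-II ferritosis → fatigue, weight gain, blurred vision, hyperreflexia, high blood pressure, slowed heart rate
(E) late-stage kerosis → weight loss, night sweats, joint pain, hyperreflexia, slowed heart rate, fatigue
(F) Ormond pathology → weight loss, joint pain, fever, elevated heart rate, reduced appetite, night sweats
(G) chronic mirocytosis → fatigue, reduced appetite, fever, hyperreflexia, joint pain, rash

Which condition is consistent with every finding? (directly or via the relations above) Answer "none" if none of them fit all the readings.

none

Testing each hypothesis:
(A) paraline deficiency — blurred vision NO; elevated heart rate yes; weight gain NO; hyperreflexia yes; fatigue NO
(B) Brannigan's condition — fails on weight gain, hyperreflexia, fatigue (predicts weight loss, not weight gain)
(C) Varlen's syndrome — blurred vision NO; elevated heart rate yes; weight gain NO; hyperreflexia yes; fatigue yes
(D) type-II ferritosis — blurred vision yes; elevated heart rate NO; weight gain yes; hyperreflexia yes; fatigue yes
(E) late-stage kerosis — blurred vision NO; elevated heart rate NO; weight gain NO; hyperreflexia yes; fatigue yes
(F) Ormond pathology — blurred vision NO; elevated heart rate yes; weight gain NO; hyperreflexia NO; fatigue NO
(G) chronic mirocytosis — blurred vision NO; elevated heart rate NO; weight gain NO; hyperreflexia yes; fatigue yes
No candidate is consistent with all observations.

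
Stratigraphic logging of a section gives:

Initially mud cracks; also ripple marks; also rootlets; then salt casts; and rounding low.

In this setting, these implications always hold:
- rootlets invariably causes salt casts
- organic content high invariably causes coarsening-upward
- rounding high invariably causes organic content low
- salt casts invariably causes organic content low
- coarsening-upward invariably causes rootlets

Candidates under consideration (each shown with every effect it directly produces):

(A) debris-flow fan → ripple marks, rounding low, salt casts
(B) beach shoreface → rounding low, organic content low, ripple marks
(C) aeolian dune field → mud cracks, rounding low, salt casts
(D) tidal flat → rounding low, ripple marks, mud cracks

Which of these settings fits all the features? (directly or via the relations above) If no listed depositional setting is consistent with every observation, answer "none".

Per-candidate check:
(A) debris-flow fan — does not account for mud cracks, rootlets
(B) beach shoreface — mud cracks -; ripple marks +; rootlets -; salt casts -; rounding low +
(C) aeolian dune field — does not account for ripple marks, rootlets
(D) tidal flat — does not account for rootlets, salt casts
None of the listed candidates fits everything.

none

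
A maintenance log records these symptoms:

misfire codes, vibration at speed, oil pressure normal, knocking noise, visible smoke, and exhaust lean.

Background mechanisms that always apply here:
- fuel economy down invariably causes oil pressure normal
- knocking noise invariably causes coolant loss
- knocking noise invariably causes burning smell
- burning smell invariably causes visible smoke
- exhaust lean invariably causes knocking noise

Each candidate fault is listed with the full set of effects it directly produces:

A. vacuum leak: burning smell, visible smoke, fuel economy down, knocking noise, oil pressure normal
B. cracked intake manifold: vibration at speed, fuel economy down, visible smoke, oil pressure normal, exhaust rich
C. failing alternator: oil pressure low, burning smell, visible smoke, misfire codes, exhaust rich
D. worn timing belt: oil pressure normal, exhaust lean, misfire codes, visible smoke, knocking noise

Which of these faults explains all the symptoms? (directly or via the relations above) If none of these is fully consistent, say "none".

For each candidate, compare predicted effects to what was observed:
(A) vacuum leak — misfire codes NO; vibration at speed NO; oil pressure normal yes; knocking noise yes; visible smoke yes; exhaust lean NO
(B) cracked intake manifold — misfire codes NO; vibration at speed yes; oil pressure normal yes; knocking noise NO; visible smoke yes; exhaust lean NO
(C) failing alternator — misfire codes yes; vibration at speed NO; oil pressure normal NO; knocking noise NO; visible smoke yes; exhaust lean NO
(D) worn timing belt — misfire codes yes; vibration at speed NO; oil pressure normal yes; knocking noise yes; visible smoke yes; exhaust lean yes
No candidate is consistent with all observations.

none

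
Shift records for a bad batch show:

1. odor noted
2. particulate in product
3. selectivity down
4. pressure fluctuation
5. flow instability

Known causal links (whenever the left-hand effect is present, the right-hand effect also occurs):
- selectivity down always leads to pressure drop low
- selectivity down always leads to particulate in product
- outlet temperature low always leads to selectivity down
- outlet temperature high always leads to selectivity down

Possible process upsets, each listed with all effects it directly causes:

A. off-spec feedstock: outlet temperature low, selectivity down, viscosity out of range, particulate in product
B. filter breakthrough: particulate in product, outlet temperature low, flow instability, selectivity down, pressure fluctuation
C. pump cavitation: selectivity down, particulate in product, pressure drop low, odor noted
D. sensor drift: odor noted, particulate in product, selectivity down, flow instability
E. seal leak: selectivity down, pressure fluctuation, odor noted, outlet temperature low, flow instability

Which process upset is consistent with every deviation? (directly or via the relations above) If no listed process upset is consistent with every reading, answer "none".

E

Per-candidate check:
(A) off-spec feedstock — odor noted ✗; particulate in product ✓; selectivity down ✓; pressure fluctuation ✗; flow instability ✗
(B) filter breakthrough — odor noted ✗; particulate in product ✓; selectivity down ✓; pressure fluctuation ✓; flow instability ✓
(C) pump cavitation — odor noted ✓; particulate in product ✓; selectivity down ✓; pressure fluctuation ✗; flow instability ✗
(D) sensor drift — odor noted ✓; particulate in product ✓; selectivity down ✓; pressure fluctuation ✗; flow instability ✓
(E) seal leak — accounts for every observation (particulate in product through selectivity down → particulate in product)
(E) alone accounts for all the evidence.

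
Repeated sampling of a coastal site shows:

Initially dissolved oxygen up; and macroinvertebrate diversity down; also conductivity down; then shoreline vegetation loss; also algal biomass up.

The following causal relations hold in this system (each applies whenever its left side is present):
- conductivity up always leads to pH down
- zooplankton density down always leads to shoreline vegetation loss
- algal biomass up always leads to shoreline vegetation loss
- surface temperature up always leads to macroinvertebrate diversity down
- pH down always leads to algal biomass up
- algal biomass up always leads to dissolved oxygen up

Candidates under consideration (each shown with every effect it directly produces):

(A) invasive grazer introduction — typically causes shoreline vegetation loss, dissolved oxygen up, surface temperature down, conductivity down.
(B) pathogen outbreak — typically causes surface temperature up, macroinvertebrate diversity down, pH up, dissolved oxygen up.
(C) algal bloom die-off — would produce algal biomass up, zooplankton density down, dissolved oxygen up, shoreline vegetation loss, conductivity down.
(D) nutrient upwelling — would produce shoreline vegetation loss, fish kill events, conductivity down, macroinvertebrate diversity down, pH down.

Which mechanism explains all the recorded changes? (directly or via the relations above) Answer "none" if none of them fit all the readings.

D

Per-candidate check:
(A) invasive grazer introduction — dissolved oxygen up yes; macroinvertebrate diversity down NO; conductivity down yes; shoreline vegetation loss yes; algal biomass up NO
(B) pathogen outbreak — does not account for conductivity down, shoreline vegetation loss, algal biomass up
(C) algal bloom die-off — does not account for macroinvertebrate diversity down
(D) nutrient upwelling — accounts for every observation (dissolved oxygen up via pH down → algal biomass up → dissolved oxygen up)
(D) is the only candidate with no mismatches.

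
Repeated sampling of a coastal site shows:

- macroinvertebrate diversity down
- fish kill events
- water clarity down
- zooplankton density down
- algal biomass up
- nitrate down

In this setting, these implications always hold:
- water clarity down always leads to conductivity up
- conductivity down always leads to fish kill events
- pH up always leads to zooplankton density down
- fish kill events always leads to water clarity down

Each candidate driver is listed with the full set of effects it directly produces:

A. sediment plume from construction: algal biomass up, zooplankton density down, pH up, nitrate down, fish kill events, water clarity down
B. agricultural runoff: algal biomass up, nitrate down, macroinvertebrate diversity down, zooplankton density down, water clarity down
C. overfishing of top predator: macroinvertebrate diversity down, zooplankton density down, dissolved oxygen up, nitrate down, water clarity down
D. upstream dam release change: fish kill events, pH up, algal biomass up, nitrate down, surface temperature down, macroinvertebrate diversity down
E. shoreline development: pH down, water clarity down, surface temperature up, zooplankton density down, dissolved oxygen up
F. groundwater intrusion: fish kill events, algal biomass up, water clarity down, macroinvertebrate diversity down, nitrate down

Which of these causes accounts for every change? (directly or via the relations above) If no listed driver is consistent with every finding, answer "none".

D

Per-candidate check:
(A) sediment plume from construction — macroinvertebrate diversity down ✗; fish kill events ✓; water clarity down ✓; zooplankton density down ✓; algal biomass up ✓; nitrate down ✓
(B) agricultural runoff — does not account for fish kill events
(C) overfishing of top predator — macroinvertebrate diversity down ✓; fish kill events ✗; water clarity down ✓; zooplankton density down ✓; algal biomass up ✗; nitrate down ✓
(D) upstream dam release change — accounts for every observation (water clarity down via fish kill events → water clarity down)
(E) shoreline development — macroinvertebrate diversity down ✗; fish kill events ✗; water clarity down ✓; zooplankton density down ✓; algal biomass up ✗; nitrate down ✗
(F) groundwater intrusion — macroinvertebrate diversity down ✓; fish kill events ✓; water clarity down ✓; zooplankton density down ✗; algal biomass up ✓; nitrate down ✓
Only (D) is consistent with every observation.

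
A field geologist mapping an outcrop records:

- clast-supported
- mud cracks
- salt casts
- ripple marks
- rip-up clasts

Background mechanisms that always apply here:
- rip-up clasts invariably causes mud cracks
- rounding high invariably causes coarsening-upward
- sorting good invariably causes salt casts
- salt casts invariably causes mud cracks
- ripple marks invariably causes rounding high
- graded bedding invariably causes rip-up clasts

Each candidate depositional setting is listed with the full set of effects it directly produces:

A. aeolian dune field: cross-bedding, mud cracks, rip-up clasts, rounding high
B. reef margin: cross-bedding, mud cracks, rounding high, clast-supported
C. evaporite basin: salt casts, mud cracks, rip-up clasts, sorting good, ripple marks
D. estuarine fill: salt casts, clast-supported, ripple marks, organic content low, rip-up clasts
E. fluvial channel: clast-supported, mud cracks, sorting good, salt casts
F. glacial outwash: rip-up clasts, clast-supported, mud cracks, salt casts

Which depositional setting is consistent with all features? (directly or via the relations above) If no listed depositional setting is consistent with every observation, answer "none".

Per-candidate check:
(A) aeolian dune field — does not account for clast-supported, salt casts, ripple marks
(B) reef margin — does not account for salt casts, ripple marks, rip-up clasts
(C) evaporite basin — clast-supported NO; mud cracks yes; salt casts yes; ripple marks yes; rip-up clasts yes
(D) estuarine fill — clast-supported yes; mud cracks yes (via salt casts → mud cracks); salt casts yes; ripple marks yes; rip-up clasts yes
(E) fluvial channel — does not account for ripple marks, rip-up clasts
(F) glacial outwash — clast-supported yes; mud cracks yes; salt casts yes; ripple marks NO; rip-up clasts yes
(D) is the only candidate with no mismatches.

D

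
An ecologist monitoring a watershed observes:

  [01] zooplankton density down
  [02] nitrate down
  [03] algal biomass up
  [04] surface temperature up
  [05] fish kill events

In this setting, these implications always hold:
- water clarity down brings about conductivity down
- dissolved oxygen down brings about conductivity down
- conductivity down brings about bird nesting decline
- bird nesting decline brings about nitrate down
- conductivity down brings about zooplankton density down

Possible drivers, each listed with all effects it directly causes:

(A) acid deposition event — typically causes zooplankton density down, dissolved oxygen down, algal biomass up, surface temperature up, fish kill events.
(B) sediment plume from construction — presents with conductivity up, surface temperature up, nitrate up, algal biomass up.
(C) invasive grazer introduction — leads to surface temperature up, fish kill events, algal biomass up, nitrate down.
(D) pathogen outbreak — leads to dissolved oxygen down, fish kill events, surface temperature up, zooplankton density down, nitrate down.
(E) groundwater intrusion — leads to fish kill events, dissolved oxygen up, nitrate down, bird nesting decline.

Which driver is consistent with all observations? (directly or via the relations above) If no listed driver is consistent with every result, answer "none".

A

For each candidate, compare predicted effects to what was observed:
(A) acid deposition event — zooplankton density down +; nitrate down + (by dissolved oxygen down → conductivity down → bird nesting decline → nitrate down); algal biomass up +; surface temperature up +; fish kill events +
(B) sediment plume from construction — zooplankton density down -; nitrate down -; algal biomass up +; surface temperature up +; fish kill events -
(C) invasive grazer introduction — does not account for zooplankton density down
(D) pathogen outbreak — does not account for algal biomass up
(E) groundwater intrusion — zooplankton density down -; nitrate down +; algal biomass up -; surface temperature up -; fish kill events +
(A) alone accounts for all the evidence.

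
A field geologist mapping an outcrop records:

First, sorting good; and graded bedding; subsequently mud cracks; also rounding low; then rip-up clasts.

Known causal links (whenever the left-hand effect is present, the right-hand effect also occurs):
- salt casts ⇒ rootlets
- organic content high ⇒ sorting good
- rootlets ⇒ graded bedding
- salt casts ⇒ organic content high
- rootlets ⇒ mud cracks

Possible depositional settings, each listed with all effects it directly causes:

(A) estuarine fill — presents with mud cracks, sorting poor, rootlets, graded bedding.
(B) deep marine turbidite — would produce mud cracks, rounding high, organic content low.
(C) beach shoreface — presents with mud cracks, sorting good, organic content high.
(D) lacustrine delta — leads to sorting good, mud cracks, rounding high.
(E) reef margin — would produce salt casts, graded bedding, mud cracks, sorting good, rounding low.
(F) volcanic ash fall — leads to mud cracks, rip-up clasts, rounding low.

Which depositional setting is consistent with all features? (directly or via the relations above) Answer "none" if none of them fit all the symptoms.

Per-candidate check:
(A) estuarine fill — fails on sorting good, rounding low, rip-up clasts (predicts sorting poor, not sorting good)
(B) deep marine turbidite — fails on sorting good, graded bedding, rounding low, rip-up clasts (predicts rounding high, not rounding low)
(C) beach shoreface — sorting good yes; graded bedding NO; mud cracks yes; rounding low NO; rip-up clasts NO
(D) lacustrine delta — sorting good yes; graded bedding NO; mud cracks yes; rounding low NO; rip-up clasts NO
(E) reef margin — does not account for rip-up clasts
(F) volcanic ash fall — sorting good NO; graded bedding NO; mud cracks yes; rounding low yes; rip-up clasts yes
Every candidate fails on at least one observation.

none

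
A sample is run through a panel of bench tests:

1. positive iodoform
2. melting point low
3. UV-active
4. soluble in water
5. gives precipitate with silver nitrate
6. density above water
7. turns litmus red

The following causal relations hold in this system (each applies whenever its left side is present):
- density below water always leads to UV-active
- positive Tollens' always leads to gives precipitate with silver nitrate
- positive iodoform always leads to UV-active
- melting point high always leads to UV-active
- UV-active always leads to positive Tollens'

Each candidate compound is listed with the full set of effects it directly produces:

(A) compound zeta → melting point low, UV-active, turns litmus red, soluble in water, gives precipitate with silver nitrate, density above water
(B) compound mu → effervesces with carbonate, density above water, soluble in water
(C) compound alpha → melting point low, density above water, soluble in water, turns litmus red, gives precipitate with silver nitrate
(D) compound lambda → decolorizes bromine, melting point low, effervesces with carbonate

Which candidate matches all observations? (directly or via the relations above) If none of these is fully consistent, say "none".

none

For each candidate, compare predicted effects to what was observed:
(A) compound zeta — does not account for positive iodoform
(B) compound mu — positive iodoform NO; melting point low NO; UV-active NO; soluble in water yes; gives precipitate with silver nitrate NO; density above water yes; turns litmus red NO
(C) compound alpha — positive iodoform NO; melting point low yes; UV-active NO; soluble in water yes; gives precipitate with silver nitrate yes; density above water yes; turns litmus red yes
(D) compound lambda — does not account for positive iodoform, UV-active, soluble in water, gives precipitate with silver nitrate, density above water, turns litmus red
None of the listed candidates fits everything.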